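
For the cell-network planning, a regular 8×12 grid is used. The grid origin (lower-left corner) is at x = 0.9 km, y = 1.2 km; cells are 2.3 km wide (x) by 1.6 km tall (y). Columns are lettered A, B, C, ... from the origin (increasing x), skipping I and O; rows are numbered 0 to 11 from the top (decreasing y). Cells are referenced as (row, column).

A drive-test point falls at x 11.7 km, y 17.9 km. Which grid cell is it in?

Column index: ⌊(11.7 − 0.9) / 2.3⌋ = ⌊4.696⌋ = 4 → column E
Row offset from origin: ⌊(17.9 − 1.2) / 1.6⌋ = ⌊10.437⌋ = 10 → row 1 (counted from top)

(1, E)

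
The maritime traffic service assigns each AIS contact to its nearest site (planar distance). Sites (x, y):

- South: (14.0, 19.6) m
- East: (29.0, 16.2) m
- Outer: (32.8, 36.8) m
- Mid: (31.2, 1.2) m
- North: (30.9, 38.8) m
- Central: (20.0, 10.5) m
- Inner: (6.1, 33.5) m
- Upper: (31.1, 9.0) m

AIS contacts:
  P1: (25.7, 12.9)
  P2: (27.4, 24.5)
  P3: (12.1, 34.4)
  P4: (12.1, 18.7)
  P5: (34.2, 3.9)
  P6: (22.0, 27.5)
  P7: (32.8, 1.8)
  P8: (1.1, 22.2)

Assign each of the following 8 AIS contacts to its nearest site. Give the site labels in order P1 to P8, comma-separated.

East, East, Inner, South, Mid, South, Mid, Inner

P1 → East (d²=21.78)
P2 → East (d²=71.45)
P3 → Inner (d²=36.81)
P4 → South (d²=4.42)
P5 → Mid (d²=16.29)
P6 → South (d²=126.41)
P7 → Mid (d²=2.92)
P8 → Inner (d²=152.69)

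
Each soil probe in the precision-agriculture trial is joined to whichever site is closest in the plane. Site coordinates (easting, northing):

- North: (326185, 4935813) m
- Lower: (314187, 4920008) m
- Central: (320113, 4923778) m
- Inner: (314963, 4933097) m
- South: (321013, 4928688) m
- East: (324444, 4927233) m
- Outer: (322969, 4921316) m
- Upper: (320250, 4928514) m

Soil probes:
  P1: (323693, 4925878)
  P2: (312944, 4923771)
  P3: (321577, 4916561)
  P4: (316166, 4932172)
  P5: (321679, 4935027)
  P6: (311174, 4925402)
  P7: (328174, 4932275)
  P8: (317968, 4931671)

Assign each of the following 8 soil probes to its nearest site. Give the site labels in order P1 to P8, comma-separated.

P1 → East (d²=2400026.00)
P2 → Lower (d²=15705218.00)
P3 → Outer (d²=24547689.00)
P4 → Inner (d²=2302834.00)
P5 → North (d²=20921832.00)
P6 → Lower (d²=38173405.00)
P7 → North (d²=16473565.00)
P8 → Inner (d²=11063501.00)

East, Lower, Outer, Inner, North, Lower, North, Inner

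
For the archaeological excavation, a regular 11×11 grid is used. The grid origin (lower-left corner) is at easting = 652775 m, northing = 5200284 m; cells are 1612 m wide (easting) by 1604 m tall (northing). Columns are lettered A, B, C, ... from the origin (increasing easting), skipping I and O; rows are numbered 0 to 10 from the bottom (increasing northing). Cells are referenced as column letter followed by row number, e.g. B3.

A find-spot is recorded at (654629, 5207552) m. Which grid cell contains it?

B4

Column index: ⌊(654629 − 652775) / 1612⌋ = ⌊1.150⌋ = 1 → column B
Row offset from origin: ⌊(5207552 − 5200284) / 1604⌋ = ⌊4.531⌋ = 4 → row 4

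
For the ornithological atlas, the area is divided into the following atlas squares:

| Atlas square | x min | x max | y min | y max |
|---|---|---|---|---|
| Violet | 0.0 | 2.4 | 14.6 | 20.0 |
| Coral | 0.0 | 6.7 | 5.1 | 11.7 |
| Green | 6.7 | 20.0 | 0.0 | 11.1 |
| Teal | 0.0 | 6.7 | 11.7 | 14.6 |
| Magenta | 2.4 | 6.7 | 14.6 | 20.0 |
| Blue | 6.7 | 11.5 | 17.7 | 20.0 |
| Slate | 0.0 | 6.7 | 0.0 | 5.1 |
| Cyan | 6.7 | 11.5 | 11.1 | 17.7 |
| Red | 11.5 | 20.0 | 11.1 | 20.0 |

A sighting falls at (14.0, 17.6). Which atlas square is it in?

Red

The point has x = 14.0 and y = 17.6.
Only Red satisfies 11.5 ≤ x ≤ 20.0 and 11.1 ≤ y ≤ 20.0.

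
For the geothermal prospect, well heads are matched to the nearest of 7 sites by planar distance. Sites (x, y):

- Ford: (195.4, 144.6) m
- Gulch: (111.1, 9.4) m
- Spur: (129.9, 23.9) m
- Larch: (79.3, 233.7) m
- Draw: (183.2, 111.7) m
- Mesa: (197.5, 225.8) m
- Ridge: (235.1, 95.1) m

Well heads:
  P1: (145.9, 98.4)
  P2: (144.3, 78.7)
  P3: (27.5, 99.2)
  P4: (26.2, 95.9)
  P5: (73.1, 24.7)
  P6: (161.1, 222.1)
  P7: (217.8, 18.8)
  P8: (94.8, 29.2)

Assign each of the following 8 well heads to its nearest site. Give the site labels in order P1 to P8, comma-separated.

P1 → Draw (d²=1568.18)
P2 → Draw (d²=2602.21)
P3 → Gulch (d²=15053.00)
P4 → Gulch (d²=14690.26)
P5 → Gulch (d²=1678.09)
P6 → Mesa (d²=1338.65)
P7 → Ridge (d²=6120.98)
P8 → Gulch (d²=657.73)

Draw, Draw, Gulch, Gulch, Gulch, Mesa, Ridge, Gulch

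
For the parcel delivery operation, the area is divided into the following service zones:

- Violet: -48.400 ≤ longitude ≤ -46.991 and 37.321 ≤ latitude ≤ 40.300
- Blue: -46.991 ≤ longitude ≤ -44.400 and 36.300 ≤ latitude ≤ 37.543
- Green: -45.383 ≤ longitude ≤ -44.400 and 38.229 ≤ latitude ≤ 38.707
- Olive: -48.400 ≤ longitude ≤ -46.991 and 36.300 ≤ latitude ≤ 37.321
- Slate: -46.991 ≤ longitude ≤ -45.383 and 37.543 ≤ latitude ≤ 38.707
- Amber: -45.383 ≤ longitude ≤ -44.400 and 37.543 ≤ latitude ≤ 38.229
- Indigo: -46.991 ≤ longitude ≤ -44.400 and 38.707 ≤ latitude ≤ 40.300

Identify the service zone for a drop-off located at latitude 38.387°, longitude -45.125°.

The point has longitude = -45.125 and latitude = 38.387.
Only Green satisfies -45.383 ≤ longitude ≤ -44.400 and 38.229 ≤ latitude ≤ 38.707.

Green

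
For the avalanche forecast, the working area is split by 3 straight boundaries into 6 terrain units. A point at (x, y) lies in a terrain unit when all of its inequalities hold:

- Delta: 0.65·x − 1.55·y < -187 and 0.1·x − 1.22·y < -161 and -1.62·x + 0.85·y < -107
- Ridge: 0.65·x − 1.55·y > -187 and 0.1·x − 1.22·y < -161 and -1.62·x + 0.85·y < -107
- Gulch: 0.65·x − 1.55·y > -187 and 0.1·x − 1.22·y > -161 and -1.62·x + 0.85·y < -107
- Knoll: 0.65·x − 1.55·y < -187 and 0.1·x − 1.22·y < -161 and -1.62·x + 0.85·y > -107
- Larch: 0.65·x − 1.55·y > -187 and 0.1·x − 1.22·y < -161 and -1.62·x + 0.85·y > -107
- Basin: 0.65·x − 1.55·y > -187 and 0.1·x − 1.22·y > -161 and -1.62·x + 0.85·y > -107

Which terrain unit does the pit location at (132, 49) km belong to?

Gulch

0.65·132 − 1.55·49 = 9.850, which is > -187
0.1·132 − 1.22·49 = -46.580, which is > -161
-1.62·132 + 0.85·49 = -172.190, which is < -107
This sign pattern matches Gulch.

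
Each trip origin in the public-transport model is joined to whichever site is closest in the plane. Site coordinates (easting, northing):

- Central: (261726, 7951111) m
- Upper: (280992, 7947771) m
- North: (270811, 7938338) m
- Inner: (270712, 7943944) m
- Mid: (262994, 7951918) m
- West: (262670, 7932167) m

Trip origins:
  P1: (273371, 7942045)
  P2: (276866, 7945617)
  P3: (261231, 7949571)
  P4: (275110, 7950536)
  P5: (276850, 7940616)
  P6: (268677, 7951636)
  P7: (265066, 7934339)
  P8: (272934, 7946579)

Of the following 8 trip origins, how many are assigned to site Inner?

2

P1 → Inner
P2 → Upper
P3 → Central
P4 → Upper
P5 → North
P6 → Mid
P7 → West
P8 → Inner
2 of the 8 go to Inner.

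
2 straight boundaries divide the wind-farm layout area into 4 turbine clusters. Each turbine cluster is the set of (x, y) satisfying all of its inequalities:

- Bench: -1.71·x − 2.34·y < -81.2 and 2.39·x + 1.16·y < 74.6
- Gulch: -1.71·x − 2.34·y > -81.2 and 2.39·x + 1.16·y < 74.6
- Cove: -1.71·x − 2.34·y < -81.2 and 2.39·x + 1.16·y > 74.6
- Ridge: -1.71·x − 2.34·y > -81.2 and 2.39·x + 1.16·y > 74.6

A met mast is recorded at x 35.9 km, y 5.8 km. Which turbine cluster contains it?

-1.71·35.9 − 2.34·5.8 = -74.961, which is > -81.2
2.39·35.9 + 1.16·5.8 = 92.529, which is > 74.6
This sign pattern matches Ridge.

Ridge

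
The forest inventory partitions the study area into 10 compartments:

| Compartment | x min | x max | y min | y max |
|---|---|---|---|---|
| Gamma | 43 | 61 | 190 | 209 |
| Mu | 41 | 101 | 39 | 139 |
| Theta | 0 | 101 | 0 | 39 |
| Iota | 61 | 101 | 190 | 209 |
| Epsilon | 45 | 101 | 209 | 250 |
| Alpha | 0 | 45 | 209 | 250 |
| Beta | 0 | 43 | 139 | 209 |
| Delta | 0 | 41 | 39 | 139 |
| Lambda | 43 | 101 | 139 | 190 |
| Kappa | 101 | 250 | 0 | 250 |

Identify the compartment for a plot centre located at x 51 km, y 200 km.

Gamma

The point has x = 51 and y = 200.
Only Gamma satisfies 43 ≤ x ≤ 61 and 190 ≤ y ≤ 209.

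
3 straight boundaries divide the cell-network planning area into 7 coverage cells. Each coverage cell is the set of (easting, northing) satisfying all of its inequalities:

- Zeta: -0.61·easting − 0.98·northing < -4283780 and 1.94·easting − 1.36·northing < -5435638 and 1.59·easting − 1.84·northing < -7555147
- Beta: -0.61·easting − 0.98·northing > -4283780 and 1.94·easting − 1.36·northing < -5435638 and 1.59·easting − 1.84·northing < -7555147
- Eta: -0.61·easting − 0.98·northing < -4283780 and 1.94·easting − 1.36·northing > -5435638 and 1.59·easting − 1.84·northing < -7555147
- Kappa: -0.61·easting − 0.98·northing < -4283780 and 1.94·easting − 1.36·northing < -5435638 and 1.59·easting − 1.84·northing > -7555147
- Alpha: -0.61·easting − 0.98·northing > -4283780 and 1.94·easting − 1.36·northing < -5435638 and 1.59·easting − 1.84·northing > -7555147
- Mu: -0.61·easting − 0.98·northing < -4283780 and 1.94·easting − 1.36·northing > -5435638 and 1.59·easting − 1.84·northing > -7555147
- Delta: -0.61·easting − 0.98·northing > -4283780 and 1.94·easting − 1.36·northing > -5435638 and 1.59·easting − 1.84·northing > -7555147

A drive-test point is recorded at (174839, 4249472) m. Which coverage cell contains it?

-0.61·174839 − 0.98·4249472 = -4271134.350, which is > -4283780
1.94·174839 − 1.36·4249472 = -5440094.260, which is < -5435638
1.59·174839 − 1.84·4249472 = -7541034.470, which is > -7555147
This sign pattern matches Alpha.

Alpha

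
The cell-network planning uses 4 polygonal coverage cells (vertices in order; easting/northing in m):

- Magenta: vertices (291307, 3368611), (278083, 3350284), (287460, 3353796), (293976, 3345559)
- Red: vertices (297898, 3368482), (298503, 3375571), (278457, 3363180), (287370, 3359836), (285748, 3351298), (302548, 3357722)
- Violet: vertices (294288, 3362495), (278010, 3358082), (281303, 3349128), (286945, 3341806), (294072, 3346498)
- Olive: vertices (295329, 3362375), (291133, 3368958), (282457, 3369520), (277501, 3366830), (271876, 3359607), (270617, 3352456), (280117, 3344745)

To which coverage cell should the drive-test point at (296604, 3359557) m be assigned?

Cast a ray rightward from (296604, 3359557). For each polygon, the edges (by vertex number in listed order) whose endpoints lie on opposite sides of northing = 3359557, where each meets that height, and whether that is right or left of the point:
Magenta: 1–2 at easting≈284774.0 (left), 4–1 at easting≈292355.3 (left) → 0 crossings.
Red: 4–5 at easting≈287317.0 (left), 6–1 at easting≈301755.0 (right) → 1 crossing.
Violet: 1–2 at easting≈283450.8 (left), 5–1 at easting≈294248.3 (left) → 0 crossings.
Olive: 5–6 at easting≈271867.2 (left), 7–1 at easting≈292897.5 (left) → 0 crossings.
Only Red has an odd count, so the point is inside Red.

Red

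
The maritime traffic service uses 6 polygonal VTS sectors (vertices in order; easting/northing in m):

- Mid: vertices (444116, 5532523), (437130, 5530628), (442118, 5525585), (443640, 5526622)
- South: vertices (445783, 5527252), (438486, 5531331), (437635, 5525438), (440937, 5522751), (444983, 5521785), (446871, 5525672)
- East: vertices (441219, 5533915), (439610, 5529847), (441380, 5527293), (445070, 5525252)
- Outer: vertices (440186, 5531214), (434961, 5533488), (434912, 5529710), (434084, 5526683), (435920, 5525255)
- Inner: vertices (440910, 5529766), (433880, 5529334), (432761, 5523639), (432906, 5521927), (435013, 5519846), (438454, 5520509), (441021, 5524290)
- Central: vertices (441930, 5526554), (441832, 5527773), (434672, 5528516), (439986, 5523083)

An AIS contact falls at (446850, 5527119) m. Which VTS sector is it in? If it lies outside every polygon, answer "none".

Cast a ray rightward from (446850, 5527119). For each polygon, the edges (by vertex number in listed order) whose endpoints lie on opposite sides of northing = 5527119, where each meets that height, and whether that is right or left of the point:
Mid: 2–3 at easting≈440600.7 (left), 4–1 at easting≈443680.1 (left) → 0 crossings.
South: 2–3 at easting≈437877.8 (left), 6–1 at easting≈445874.6 (left) → 0 crossings.
East: 3–4 at easting≈441694.6 (left), 4–1 at easting≈444240.1 (left) → 0 crossings.
Outer: 3–4 at easting≈434203.3 (left), 5–1 at easting≈437254.4 (left) → 0 crossings.
Inner: 2–3 at easting≈433444.8 (left), 7–1 at easting≈440963.7 (left) → 0 crossings.
Central: 1–2 at easting≈441884.6 (left), 3–4 at easting≈436038.4 (left) → 0 crossings.
All counts are even, so the point lies outside every listed polygon.

none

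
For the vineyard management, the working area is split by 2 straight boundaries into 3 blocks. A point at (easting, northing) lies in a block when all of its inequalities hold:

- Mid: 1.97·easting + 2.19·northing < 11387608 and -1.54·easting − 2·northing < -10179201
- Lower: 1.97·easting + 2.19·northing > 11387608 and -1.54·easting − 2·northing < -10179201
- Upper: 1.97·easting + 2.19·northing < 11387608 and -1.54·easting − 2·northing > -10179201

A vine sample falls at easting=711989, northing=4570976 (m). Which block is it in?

1.97·711989 + 2.19·4570976 = 11413055.770, which is > 11387608
-1.54·711989 − 2·4570976 = -10238415.060, which is < -10179201
This sign pattern matches Lower.

Lower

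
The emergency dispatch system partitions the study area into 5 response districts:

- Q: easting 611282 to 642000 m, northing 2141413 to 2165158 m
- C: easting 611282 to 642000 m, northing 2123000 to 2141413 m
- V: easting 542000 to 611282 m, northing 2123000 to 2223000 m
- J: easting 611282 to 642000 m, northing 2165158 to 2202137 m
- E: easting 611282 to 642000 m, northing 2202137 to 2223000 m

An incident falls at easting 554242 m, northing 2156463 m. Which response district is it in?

V

The point has easting = 554242 and northing = 2156463.
Only V satisfies 542000 ≤ easting ≤ 611282 and 2123000 ≤ northing ≤ 2223000.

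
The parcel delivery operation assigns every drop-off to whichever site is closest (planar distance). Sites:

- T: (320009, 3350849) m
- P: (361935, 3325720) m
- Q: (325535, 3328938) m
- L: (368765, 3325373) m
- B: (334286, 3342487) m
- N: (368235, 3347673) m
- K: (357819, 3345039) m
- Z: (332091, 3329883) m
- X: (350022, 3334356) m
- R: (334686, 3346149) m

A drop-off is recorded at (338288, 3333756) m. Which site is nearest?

Squared distances to each site:
T: 626292490.000; P: 623757905.000; Q: 185852133.000; L: 999122218.000; B: 92246365.000; N: 1090505698.000; K: 508766050.000; Z: 53402938.000; X: 138046756.000; R: 166560853.000.
Minimum at Z.

Z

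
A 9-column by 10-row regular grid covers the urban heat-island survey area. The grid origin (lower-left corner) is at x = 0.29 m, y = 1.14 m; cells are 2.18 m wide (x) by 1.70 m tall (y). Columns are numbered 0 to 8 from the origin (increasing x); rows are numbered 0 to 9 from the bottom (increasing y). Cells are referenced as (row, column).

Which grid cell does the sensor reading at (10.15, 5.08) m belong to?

Column index: ⌊(10.15 − 0.29) / 2.18⌋ = ⌊4.523⌋ = 4
Row offset from origin: ⌊(5.08 − 1.14) / 1.70⌋ = ⌊2.318⌋ = 2 → row 2

(2, 4)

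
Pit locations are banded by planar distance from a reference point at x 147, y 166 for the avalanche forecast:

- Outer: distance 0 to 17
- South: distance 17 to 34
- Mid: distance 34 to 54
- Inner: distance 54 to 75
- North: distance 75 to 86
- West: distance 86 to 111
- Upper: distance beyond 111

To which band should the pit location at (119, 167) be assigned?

South

Distance = √((119−147)² + (167−166)²) = √(784.000 + 1.000) = 28.018.
17 ≤ 28.018 < 34 → South.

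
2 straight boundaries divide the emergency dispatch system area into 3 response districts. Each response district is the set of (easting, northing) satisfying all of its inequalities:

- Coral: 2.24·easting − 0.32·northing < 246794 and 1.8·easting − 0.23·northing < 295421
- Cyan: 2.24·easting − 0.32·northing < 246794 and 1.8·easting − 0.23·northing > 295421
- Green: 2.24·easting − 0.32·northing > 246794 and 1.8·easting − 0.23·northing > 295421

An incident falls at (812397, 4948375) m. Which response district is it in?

Cyan

2.24·812397 − 0.32·4948375 = 236289.280, which is < 246794
1.8·812397 − 0.23·4948375 = 324188.350, which is > 295421
This sign pattern matches Cyan.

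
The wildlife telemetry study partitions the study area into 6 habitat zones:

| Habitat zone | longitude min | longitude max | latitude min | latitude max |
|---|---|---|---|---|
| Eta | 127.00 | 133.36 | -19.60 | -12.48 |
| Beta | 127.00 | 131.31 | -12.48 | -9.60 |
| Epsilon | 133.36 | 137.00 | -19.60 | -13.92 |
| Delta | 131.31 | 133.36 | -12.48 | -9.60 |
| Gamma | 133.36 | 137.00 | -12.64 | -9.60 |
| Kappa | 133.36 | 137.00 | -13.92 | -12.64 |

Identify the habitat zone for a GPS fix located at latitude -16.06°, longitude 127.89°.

Eta

The point has longitude = 127.89 and latitude = -16.06.
Only Eta satisfies 127.00 ≤ longitude ≤ 133.36 and -19.60 ≤ latitude ≤ -12.48.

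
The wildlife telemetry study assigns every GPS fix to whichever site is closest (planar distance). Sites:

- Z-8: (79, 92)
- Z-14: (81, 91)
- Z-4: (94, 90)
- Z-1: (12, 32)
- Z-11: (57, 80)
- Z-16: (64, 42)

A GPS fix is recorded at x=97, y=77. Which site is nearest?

Squared distances to each site:
Z-8: 549.000; Z-14: 452.000; Z-4: 178.000; Z-1: 9250.000; Z-11: 1609.000; Z-16: 2314.000.
Minimum at Z-4.

Z-4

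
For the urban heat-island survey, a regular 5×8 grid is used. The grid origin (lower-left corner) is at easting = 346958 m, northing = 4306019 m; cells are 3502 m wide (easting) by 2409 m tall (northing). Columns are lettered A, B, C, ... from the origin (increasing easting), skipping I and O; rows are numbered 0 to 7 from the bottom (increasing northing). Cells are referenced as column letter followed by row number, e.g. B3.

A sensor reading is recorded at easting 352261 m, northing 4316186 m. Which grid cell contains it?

Column index: ⌊(352261 − 346958) / 3502⌋ = ⌊1.514⌋ = 1 → column B
Row offset from origin: ⌊(4316186 − 4306019) / 2409⌋ = ⌊4.220⌋ = 4 → row 4

B4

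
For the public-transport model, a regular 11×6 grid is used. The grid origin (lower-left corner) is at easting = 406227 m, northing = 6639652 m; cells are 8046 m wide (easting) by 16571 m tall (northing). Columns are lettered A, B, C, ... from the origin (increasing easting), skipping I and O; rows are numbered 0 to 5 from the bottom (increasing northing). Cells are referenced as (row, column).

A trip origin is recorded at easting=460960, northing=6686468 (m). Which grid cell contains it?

Column index: ⌊(460960 − 406227) / 8046⌋ = ⌊6.803⌋ = 6 → column G
Row offset from origin: ⌊(6686468 − 6639652) / 16571⌋ = ⌊2.825⌋ = 2 → row 2

(2, G)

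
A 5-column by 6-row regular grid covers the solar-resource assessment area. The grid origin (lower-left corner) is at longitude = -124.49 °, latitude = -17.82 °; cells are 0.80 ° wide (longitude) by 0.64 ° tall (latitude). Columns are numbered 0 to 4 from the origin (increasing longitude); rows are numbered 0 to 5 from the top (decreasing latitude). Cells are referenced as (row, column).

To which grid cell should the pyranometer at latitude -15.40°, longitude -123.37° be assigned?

(2, 1)

Column index: ⌊(-123.37 − -124.49) / 0.80⌋ = ⌊1.400⌋ = 1
Row offset from origin: ⌊(-15.40 − -17.82) / 0.64⌋ = ⌊3.781⌋ = 3 → row 2 (counted from top)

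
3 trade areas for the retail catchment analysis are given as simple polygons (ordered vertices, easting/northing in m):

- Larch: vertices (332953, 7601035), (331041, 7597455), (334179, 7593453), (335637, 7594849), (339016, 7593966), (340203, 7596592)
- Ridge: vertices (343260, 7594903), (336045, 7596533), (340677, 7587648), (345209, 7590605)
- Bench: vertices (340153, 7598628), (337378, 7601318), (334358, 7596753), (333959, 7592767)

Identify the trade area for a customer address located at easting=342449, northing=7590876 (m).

Cast a ray rightward from (342449, 7590876). For each polygon, the edges (by vertex number in listed order) whose endpoints lie on opposite sides of northing = 7590876, where each meets that height, and whether that is right or left of the point:
Larch: no edge straddles that height → 0 crossings.
Ridge: 2–3 at easting≈338994.2 (left), 4–1 at easting≈345086.1 (right) → 1 crossing.
Bench: no edge straddles that height → 0 crossings.
Only Ridge has an odd count, so the point is inside Ridge.

Ridge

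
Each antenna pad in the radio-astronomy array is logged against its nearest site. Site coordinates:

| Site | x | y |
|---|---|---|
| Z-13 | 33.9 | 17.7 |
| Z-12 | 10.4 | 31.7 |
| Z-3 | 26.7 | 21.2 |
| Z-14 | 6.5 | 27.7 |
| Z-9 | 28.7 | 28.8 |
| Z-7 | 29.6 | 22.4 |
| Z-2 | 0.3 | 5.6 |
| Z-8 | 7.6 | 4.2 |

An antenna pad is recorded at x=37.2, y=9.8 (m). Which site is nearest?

Squared distances to each site:
Z-13: 73.300; Z-12: 1197.850; Z-3: 240.210; Z-14: 1262.900; Z-9: 433.250; Z-7: 216.520; Z-2: 1379.250; Z-8: 907.520.
Minimum at Z-13.

Z-13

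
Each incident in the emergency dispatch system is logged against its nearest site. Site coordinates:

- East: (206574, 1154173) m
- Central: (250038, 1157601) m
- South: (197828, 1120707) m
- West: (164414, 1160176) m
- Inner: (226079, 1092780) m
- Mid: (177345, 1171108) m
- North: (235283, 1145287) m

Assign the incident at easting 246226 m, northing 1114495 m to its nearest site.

Squared distances to each site:
East: 3146624788.000; Central: 1872658580.000; South: 2380955348.000; West: 8779957105.000; Inner: 877442834.000; Mid: 7949623930.000; North: 1067896513.000.
Minimum at Inner.

Inner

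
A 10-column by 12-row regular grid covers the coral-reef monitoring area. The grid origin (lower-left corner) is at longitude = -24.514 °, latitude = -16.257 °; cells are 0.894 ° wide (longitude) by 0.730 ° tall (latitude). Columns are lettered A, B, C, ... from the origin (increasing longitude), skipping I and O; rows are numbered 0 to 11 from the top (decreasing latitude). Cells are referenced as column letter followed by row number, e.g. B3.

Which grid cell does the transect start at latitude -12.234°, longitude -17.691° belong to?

H6

Column index: ⌊(-17.691 − -24.514) / 0.894⌋ = ⌊7.632⌋ = 7 → column H
Row offset from origin: ⌊(-12.234 − -16.257) / 0.730⌋ = ⌊5.511⌋ = 5 → row 6 (counted from top)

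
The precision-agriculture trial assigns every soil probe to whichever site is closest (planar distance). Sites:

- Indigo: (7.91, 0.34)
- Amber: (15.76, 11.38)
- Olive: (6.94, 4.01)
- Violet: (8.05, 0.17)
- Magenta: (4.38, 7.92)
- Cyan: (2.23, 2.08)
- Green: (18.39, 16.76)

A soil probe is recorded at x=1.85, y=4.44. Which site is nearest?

Cyan

Squared distances to each site:
Indigo: 53.534; Amber: 241.652; Olive: 26.093; Violet: 56.673; Magenta: 18.511; Cyan: 5.714; Green: 425.354.
Minimum at Cyan.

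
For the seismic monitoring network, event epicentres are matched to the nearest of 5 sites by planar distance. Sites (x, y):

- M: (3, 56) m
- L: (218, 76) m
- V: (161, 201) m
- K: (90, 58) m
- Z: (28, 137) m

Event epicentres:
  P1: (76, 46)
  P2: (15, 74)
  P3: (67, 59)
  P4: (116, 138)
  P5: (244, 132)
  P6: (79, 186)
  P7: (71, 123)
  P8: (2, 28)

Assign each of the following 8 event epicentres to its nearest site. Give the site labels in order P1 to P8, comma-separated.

P1 → K (d²=340.00)
P2 → M (d²=468.00)
P3 → K (d²=530.00)
P4 → V (d²=5994.00)
P5 → L (d²=3812.00)
P6 → Z (d²=5002.00)
P7 → Z (d²=2045.00)
P8 → M (d²=785.00)

K, M, K, V, L, Z, Z, M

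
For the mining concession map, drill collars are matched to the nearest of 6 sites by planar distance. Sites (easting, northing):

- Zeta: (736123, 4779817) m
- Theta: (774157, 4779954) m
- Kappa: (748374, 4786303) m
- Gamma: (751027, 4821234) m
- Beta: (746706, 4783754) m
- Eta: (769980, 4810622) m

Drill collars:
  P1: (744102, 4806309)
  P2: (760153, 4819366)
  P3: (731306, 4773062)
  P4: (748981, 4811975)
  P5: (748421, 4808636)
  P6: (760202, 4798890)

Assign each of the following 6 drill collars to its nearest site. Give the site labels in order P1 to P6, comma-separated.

P1 → Gamma (d²=270711250.00)
P2 → Gamma (d²=86773300.00)
P3 → Zeta (d²=68833514.00)
P4 → Gamma (d²=89915197.00)
P5 → Gamma (d²=165500840.00)
P6 → Eta (d²=233249108.00)

Gamma, Gamma, Zeta, Gamma, Gamma, Eta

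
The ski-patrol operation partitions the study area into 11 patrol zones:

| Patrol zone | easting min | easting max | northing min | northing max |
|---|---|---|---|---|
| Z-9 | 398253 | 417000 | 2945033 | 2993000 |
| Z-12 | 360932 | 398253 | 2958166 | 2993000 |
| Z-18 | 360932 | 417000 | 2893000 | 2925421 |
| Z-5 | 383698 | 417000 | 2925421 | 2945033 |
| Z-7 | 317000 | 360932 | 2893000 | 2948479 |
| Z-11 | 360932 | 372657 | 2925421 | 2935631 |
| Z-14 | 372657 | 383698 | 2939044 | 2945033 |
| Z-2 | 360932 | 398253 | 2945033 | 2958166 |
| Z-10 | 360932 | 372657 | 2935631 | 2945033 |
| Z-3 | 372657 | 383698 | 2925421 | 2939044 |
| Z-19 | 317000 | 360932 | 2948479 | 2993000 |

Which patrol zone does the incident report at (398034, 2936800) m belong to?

Z-5

The point has easting = 398034 and northing = 2936800.
Only Z-5 satisfies 383698 ≤ easting ≤ 417000 and 2925421 ≤ northing ≤ 2945033.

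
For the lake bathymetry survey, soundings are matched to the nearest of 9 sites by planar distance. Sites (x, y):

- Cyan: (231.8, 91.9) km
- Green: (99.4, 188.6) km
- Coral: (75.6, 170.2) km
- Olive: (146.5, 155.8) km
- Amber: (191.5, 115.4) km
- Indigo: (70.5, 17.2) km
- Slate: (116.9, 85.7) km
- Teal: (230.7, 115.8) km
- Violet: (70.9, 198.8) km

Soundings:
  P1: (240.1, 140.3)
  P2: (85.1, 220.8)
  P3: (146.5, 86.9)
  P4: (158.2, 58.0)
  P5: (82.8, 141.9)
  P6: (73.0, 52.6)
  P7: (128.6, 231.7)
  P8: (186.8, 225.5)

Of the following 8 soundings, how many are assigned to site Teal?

1

P1 → Teal
P2 → Violet
P3 → Slate
P4 → Slate
P5 → Coral
P6 → Indigo
P7 → Green
P8 → Olive
1 of the 8 goes to Teal.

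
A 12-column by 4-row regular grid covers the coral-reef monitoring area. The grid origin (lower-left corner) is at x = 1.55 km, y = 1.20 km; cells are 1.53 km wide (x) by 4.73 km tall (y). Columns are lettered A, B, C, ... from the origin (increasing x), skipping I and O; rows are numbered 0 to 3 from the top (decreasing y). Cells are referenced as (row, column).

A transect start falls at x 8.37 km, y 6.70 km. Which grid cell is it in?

(2, E)

Column index: ⌊(8.37 − 1.55) / 1.53⌋ = ⌊4.458⌋ = 4 → column E
Row offset from origin: ⌊(6.70 − 1.20) / 4.73⌋ = ⌊1.163⌋ = 1 → row 2 (counted from top)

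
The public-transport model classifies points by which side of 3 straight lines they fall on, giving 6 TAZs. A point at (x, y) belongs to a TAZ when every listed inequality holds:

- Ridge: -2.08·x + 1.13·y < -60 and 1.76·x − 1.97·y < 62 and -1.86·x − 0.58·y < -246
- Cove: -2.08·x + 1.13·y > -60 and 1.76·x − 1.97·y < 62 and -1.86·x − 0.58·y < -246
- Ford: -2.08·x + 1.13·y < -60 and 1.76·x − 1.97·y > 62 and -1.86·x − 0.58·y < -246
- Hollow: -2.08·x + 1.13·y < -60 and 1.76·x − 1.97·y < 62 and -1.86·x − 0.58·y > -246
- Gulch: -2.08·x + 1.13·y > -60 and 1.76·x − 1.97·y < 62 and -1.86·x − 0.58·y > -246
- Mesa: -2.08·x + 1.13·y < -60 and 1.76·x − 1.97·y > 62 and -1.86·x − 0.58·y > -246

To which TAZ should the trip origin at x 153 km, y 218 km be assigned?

-2.08·153 + 1.13·218 = -71.900, which is < -60
1.76·153 − 1.97·218 = -160.180, which is < 62
-1.86·153 − 0.58·218 = -411.020, which is < -246
This sign pattern matches Ridge.

Ridge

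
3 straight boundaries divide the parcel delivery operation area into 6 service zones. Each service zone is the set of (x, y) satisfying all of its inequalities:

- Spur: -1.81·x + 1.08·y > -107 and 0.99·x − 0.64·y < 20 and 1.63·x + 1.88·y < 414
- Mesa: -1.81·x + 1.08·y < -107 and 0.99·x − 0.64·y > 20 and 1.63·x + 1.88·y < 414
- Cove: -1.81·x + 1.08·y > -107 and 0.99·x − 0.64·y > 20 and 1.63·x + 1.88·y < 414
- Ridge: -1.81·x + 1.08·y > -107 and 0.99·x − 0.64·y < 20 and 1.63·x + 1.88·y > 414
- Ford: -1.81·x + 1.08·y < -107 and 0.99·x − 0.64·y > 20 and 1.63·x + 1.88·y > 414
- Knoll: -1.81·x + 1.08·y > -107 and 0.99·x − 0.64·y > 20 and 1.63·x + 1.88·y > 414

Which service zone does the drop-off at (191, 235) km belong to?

-1.81·191 + 1.08·235 = -91.910, which is > -107
0.99·191 − 0.64·235 = 38.690, which is > 20
1.63·191 + 1.88·235 = 753.130, which is > 414
This sign pattern matches Knoll.

Knoll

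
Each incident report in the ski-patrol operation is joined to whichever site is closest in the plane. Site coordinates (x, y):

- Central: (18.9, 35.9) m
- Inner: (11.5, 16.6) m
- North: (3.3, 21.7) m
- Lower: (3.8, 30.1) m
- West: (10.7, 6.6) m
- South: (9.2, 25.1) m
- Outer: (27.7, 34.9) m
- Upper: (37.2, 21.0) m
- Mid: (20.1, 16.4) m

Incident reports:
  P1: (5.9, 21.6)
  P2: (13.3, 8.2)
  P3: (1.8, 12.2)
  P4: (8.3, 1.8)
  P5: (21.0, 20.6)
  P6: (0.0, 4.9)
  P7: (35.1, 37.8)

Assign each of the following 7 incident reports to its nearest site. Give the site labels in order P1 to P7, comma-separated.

North, West, North, West, Mid, West, Outer

P1 → North (d²=6.77)
P2 → West (d²=9.32)
P3 → North (d²=92.50)
P4 → West (d²=28.80)
P5 → Mid (d²=18.45)
P6 → West (d²=117.38)
P7 → Outer (d²=63.17)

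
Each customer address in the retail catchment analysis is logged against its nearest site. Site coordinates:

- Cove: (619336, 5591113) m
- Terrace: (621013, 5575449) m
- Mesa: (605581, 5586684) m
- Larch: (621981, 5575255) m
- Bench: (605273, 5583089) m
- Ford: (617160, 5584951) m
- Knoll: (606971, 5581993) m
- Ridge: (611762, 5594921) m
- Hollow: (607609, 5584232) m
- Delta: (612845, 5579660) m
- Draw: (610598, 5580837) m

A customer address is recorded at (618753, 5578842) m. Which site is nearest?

Squared distances to each site:
Cove: 150917330.000; Terrace: 16620049.000; Mesa: 234998548.000; Larch: 23286553.000; Bench: 199747409.000; Ford: 39857530.000; Knoll: 148744325.000; Ridge: 307408322.000; Hollow: 153240836.000; Delta: 35573588.000; Draw: 70484050.000.
Minimum at Terrace.

Terrace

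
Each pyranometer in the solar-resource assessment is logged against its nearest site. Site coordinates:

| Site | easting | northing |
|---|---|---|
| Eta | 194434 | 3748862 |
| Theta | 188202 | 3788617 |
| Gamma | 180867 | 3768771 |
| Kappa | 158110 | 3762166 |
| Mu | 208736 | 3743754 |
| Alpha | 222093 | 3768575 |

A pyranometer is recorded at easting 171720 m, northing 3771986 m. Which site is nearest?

Gamma

Squared distances to each site:
Eta: 1050645172.000; Theta: 548246485.000; Gamma: 94003834.000; Kappa: 281664500.000; Mu: 2167230080.000; Alpha: 2549074050.000.
Minimum at Gamma.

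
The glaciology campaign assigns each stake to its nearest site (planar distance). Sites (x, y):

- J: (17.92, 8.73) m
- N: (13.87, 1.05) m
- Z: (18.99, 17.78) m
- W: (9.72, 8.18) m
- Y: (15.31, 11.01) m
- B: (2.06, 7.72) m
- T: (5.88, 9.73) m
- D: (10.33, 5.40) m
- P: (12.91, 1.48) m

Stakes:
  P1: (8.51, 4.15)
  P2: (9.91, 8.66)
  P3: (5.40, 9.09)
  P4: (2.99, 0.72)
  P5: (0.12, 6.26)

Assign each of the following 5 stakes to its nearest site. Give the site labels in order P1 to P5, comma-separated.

D, W, T, B, B

P1 → D (d²=4.87)
P2 → W (d²=0.27)
P3 → T (d²=0.64)
P4 → B (d²=49.86)
P5 → B (d²=5.90)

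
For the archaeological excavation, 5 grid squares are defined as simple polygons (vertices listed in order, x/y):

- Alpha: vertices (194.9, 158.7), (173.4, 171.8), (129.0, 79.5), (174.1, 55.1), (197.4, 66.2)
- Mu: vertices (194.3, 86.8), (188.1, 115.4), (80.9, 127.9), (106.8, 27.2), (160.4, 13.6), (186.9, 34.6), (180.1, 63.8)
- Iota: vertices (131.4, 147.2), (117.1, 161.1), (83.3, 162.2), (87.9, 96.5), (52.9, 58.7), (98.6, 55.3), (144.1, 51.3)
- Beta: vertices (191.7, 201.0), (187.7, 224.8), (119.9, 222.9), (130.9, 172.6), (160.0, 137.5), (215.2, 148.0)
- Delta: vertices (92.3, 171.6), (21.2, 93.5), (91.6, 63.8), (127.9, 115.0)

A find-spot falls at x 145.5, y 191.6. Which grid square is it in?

Beta

Cast a ray rightward from (145.5, 191.6). For each polygon, the edges (by vertex number in listed order) whose endpoints lie on opposite sides of y = 191.6, where each meets that height, and whether that is right or left of the point:
Alpha: no edge straddles that height → 0 crossings.
Mu: no edge straddles that height → 0 crossings.
Iota: no edge straddles that height → 0 crossings.
Beta: 3–4 at x≈126.74 (left), 6–1 at x≈195.87 (right) → 1 crossing.
Delta: no edge straddles that height → 0 crossings.
Only Beta has an odd count, so the point is inside Beta.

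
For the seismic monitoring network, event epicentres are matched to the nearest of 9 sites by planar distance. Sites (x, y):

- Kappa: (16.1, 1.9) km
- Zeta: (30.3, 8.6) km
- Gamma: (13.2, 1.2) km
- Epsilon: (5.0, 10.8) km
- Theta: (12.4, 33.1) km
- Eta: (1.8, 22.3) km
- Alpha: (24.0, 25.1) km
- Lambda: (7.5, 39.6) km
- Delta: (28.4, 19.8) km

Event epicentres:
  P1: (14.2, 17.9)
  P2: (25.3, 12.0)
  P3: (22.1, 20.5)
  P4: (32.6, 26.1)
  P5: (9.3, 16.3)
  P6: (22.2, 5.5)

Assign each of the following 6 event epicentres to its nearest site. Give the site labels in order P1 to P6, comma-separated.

P1 → Epsilon (d²=135.05)
P2 → Zeta (d²=36.56)
P3 → Alpha (d²=24.77)
P4 → Delta (d²=57.33)
P5 → Epsilon (d²=48.74)
P6 → Kappa (d²=50.17)

Epsilon, Zeta, Alpha, Delta, Epsilon, Kappa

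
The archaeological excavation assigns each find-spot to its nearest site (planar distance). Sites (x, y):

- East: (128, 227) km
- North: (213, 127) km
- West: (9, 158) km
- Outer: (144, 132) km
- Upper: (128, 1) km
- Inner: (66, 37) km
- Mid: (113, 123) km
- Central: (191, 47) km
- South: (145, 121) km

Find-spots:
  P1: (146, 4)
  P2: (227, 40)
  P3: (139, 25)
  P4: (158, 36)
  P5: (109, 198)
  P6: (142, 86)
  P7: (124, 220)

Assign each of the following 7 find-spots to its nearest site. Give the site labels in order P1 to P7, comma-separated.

P1 → Upper (d²=333.00)
P2 → Central (d²=1345.00)
P3 → Upper (d²=697.00)
P4 → Central (d²=1210.00)
P5 → East (d²=1202.00)
P6 → South (d²=1234.00)
P7 → East (d²=65.00)

Upper, Central, Upper, Central, East, South, East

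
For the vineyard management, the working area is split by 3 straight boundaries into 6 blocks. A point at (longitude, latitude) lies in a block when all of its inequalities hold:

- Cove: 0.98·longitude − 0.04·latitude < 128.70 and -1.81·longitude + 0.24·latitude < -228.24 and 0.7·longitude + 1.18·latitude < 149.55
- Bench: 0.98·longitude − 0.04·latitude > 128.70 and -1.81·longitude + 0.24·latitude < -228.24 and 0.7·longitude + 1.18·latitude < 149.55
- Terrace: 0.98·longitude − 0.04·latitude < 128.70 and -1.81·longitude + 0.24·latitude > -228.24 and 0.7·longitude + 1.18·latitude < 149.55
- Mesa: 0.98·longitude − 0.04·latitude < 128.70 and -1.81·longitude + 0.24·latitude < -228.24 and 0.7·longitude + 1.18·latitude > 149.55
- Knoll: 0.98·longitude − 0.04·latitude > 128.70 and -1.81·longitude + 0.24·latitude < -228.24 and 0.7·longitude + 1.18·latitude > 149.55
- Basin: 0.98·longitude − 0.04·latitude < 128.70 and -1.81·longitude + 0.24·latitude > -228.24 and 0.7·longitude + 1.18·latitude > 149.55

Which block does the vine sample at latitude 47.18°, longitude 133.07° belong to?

Cove

0.98·133.07 − 0.04·47.18 = 128.521, which is < 128.70
-1.81·133.07 + 0.24·47.18 = -229.534, which is < -228.24
0.7·133.07 + 1.18·47.18 = 148.821, which is < 149.55
This sign pattern matches Cove.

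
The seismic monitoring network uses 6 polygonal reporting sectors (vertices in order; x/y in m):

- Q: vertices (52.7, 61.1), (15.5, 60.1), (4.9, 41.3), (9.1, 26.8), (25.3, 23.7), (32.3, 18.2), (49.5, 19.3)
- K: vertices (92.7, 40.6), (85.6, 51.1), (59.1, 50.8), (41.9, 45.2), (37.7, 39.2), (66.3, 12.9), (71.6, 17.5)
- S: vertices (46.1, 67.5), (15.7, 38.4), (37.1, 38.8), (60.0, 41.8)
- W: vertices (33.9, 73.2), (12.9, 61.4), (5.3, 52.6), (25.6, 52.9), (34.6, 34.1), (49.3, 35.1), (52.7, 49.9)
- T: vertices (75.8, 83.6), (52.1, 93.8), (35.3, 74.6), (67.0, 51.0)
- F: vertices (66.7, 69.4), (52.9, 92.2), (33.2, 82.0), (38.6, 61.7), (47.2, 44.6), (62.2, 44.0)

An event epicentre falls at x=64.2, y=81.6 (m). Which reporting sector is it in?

T

Cast a ray rightward from (64.2, 81.6). For each polygon, the edges (by vertex number in listed order) whose endpoints lie on opposite sides of y = 81.6, where each meets that height, and whether that is right or left of the point:
Q: no edge straddles that height → 0 crossings.
K: no edge straddles that height → 0 crossings.
S: no edge straddles that height → 0 crossings.
W: no edge straddles that height → 0 crossings.
T: 2–3 at x≈41.42 (left), 4–1 at x≈75.26 (right) → 1 crossing.
F: 1–2 at x≈59.32 (left), 3–4 at x≈33.31 (left) → 0 crossings.
Only T has an odd count, so the point is inside T.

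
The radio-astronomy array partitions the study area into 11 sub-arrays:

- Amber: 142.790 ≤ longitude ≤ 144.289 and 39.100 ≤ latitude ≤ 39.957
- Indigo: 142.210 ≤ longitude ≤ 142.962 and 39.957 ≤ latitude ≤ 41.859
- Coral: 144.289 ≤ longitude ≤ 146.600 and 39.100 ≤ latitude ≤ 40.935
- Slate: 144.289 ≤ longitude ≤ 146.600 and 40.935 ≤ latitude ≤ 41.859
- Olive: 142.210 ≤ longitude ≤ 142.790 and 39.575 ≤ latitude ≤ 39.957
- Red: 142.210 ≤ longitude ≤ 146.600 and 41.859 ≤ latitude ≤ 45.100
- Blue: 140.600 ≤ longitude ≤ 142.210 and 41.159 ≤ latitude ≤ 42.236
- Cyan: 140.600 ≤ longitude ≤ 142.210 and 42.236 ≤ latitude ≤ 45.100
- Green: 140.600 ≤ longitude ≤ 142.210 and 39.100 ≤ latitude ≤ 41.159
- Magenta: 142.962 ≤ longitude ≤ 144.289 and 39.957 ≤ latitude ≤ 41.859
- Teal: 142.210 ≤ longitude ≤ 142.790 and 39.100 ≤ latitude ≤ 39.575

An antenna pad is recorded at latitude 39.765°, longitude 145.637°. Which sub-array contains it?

Coral

The point has longitude = 145.637 and latitude = 39.765.
Only Coral satisfies 144.289 ≤ longitude ≤ 146.600 and 39.100 ≤ latitude ≤ 40.935.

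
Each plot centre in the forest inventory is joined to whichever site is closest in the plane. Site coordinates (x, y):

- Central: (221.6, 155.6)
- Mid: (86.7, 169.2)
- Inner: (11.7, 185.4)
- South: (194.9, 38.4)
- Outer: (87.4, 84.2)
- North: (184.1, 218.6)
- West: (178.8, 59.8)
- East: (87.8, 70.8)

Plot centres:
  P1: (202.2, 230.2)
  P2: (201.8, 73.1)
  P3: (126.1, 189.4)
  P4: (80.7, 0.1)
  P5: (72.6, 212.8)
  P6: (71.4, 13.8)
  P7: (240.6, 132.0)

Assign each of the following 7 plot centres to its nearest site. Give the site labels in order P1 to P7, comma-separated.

P1 → North (d²=462.17)
P2 → West (d²=705.89)
P3 → Mid (d²=1960.40)
P4 → East (d²=5048.90)
P5 → Mid (d²=2099.77)
P6 → East (d²=3517.96)
P7 → Central (d²=917.96)

North, West, Mid, East, Mid, East, Central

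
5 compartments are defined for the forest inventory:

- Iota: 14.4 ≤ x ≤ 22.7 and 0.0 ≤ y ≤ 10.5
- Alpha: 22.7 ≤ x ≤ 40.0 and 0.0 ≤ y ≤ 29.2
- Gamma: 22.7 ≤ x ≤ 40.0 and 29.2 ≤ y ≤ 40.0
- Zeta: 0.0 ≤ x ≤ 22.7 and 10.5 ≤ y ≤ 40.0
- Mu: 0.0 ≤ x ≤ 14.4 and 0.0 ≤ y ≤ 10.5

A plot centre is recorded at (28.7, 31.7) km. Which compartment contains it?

The point has x = 28.7 and y = 31.7.
Only Gamma satisfies 22.7 ≤ x ≤ 40.0 and 29.2 ≤ y ≤ 40.0.

Gamma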